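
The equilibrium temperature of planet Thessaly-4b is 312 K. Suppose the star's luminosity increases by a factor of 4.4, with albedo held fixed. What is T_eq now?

T_eq ≈ 452 K

T_eq ∝ L^(1/4) · d^(−1/2).
T′ = 312 × 4.4^(1/4) = 452 K.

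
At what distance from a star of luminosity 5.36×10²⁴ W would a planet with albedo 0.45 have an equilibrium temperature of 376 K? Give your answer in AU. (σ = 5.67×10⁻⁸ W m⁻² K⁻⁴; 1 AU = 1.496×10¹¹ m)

From T_eq⁴ = L(1−A)/(16πσd²): d = √[L(1−A)/(16πσT_eq⁴)].
d = √[5.36×10²⁴ × 0.55 / (16π × 5.67×10⁻⁸ × (376)⁴)] = 7.19×10⁹ m = 0.0481 AU.

d ≈ 0.0481 AU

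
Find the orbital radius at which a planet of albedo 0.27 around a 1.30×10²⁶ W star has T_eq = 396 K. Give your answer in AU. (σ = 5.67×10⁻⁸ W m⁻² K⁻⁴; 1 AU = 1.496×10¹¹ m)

From T_eq⁴ = L(1−A)/(16πσd²): d = √[L(1−A)/(16πσT_eq⁴)].
d = √[1.30×10²⁶ × 0.73 / (16π × 5.67×10⁻⁸ × (396)⁴)] = 3.68×10¹⁰ m = 0.246 AU.

d ≈ 0.246 AU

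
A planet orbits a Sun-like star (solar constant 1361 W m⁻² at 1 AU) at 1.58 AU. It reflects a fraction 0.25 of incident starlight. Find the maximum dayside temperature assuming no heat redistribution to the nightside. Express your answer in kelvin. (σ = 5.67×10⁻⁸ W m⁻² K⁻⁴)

Flux at 1.58 AU: S = 1361/1.58² = 545 W m⁻².
With no redistribution each surface element balances locally: S(1−A) = σT⁴.
T = [545 × 0.75 / 5.67×10⁻⁸]^(1/4) = (7.21×10⁹)^(1/4) = 291 K.

T_ss ≈ 291 K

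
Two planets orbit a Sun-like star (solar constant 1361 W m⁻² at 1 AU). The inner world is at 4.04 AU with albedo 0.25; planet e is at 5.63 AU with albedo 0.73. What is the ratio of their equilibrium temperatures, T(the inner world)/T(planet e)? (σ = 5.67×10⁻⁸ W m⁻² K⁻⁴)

T₁/T₂ ≈ 1.524

T_eq = [S₀(1−A)/(4σd²)]^(1/4), so T ∝ (1−A)^(1/4) / √d.
T₁ = [1361×0.75/(4×5.67×10⁻⁸×4.04²)]^(1/4) = 128.86 K.
T₂ = [1361×0.27/(4×5.67×10⁻⁸×5.63²)]^(1/4) = 84.56 K.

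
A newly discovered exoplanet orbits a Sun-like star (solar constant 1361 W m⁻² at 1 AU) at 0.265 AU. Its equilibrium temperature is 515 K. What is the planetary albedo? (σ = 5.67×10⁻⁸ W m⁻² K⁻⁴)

Flux at 0.265 AU: S = 1361/0.265² = 1.94×10⁴ W m⁻².
From T_eq⁴ = S(1−A)/(4σ): 1−A = 4σT_eq⁴/S.
1−A = 4 × 5.67×10⁻⁸ × (515)⁴ / 1.94×10⁴ = 0.823.

A ≈ 0.18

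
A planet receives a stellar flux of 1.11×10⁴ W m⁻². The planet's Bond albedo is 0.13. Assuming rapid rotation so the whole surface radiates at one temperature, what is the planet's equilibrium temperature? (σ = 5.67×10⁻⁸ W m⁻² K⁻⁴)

T_eq ≈ 454 K

Energy balance: absorbed = emitted ⇒ πR²·S(1−A) = 4πR²·σT_eq⁴, so T_eq⁴ = S(1−A)/(4σ).
T_eq = [1.11×10⁴ × 0.87 / (4 × 5.67×10⁻⁸)]^(1/4) = (4.26×10¹⁰)^(1/4) = 454 K.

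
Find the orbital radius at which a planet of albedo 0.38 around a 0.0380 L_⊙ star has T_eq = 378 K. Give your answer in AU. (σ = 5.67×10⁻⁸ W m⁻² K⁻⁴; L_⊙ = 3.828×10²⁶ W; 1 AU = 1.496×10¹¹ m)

L = 0.0380 × 3.828×10²⁶ = 1.45×10²⁵ W.
From T_eq⁴ = L(1−A)/(16πσd²): d = √[L(1−A)/(16πσT_eq⁴)].
d = √[1.45×10²⁵ × 0.62 / (16π × 5.67×10⁻⁸ × (378)⁴)] = 1.24×10¹⁰ m = 0.0832 AU.

d ≈ 0.0832 AU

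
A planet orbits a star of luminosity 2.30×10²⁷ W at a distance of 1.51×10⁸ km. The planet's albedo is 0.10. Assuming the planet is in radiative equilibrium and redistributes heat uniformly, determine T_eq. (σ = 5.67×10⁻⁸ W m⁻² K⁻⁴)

T_eq ≈ 422 K

d = 1.51×10⁸ km = 1.51×10¹¹ m.
Flux: S = L/(4πd²) = 2.30×10²⁷/(4π×(1.51×10¹¹)²) = 8030 W m⁻².
Energy balance: absorbed = emitted ⇒ πR²·S(1−A) = 4πR²·σT_eq⁴, so T_eq⁴ = S(1−A)/(4σ).
T_eq = [8030 × 0.90 / (4 × 5.67×10⁻⁸)]^(1/4) = (3.19×10¹⁰)^(1/4) = 422 K.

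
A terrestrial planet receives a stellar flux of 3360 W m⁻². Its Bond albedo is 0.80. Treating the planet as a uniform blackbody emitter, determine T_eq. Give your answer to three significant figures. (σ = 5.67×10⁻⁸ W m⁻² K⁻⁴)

T_eq ≈ 233 K

Energy balance: absorbed = emitted ⇒ πR²·S(1−A) = 4πR²·σT_eq⁴, so T_eq⁴ = S(1−A)/(4σ).
T_eq = [3360 × 0.20 / (4 × 5.67×10⁻⁸)]^(1/4) = (2.96×10⁹)^(1/4) = 233 K.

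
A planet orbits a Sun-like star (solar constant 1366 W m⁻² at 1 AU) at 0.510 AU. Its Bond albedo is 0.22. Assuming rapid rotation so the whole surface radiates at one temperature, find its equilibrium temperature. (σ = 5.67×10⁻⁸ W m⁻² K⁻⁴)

T_eq ≈ 367 K

Flux at 0.510 AU: S = 1366/0.510² = 5250 W m⁻².
Energy balance: absorbed = emitted ⇒ πR²·S(1−A) = 4πR²·σT_eq⁴, so T_eq⁴ = S(1−A)/(4σ).
T_eq = [5250 × 0.78 / (4 × 5.67×10⁻⁸)]^(1/4) = (1.81×10¹⁰)^(1/4) = 367 K.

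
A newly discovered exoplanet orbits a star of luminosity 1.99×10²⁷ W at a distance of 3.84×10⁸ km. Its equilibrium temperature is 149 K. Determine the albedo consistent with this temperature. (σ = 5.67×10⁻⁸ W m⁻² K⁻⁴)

d = 3.84×10⁸ km = 3.84×10¹¹ m.
Flux: S = L/(4πd²) = 1.99×10²⁷/(4π×(3.84×10¹¹)²) = 1070 W m⁻².
From T_eq⁴ = S(1−A)/(4σ): 1−A = 4σT_eq⁴/S.
1−A = 4 × 5.67×10⁻⁸ × (149)⁴ / 1070 = 0.104.

A ≈ 0.90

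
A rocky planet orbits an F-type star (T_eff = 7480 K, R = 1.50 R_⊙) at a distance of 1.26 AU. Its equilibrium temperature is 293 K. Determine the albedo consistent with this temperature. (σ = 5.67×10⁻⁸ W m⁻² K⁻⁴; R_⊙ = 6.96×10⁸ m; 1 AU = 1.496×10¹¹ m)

A ≈ 0.69

R_⋆ = 1.50 × 6.96×10⁸ = 1.04×10⁹ m.
d = 1.26 AU = 1.88×10¹¹ m.
L = 4πR_⋆²σT_⋆⁴ = 4π(1.04×10⁹)² × 5.67×10⁻⁸ × (7480)⁴ = 2.43×10²⁷ W.
S = L/(4πd²) = 5440 W m⁻².
From T_eq⁴ = S(1−A)/(4σ): 1−A = 4σT_eq⁴/S.
1−A = 4 × 5.67×10⁻⁸ × (293)⁴ / 5440 = 0.307.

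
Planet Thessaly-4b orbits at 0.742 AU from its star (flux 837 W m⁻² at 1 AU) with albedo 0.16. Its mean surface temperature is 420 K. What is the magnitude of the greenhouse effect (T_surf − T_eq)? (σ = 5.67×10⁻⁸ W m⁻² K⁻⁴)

S = 837/0.742² = 1520 W m⁻².
T_eq = [S(1−A)/(4σ)]^(1/4) = [1520×0.84/(4×5.67×10⁻⁸)]^(1/4) = 273.9 K.
ΔT = T_surf − T_eq = 420 − 273.9.

ΔT ≈ 146.1 K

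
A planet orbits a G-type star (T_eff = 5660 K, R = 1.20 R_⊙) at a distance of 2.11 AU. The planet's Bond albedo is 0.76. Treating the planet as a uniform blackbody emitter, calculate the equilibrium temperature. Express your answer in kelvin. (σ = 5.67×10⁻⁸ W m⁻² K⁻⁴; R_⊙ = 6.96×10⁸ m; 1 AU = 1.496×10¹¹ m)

T_eq ≈ 144 K

R_⋆ = 1.20 × 6.96×10⁸ = 8.35×10⁸ m.
d = 2.11 AU = 3.16×10¹¹ m.
L = 4πR_⋆²σT_⋆⁴ = 4π(8.35×10⁸)² × 5.67×10⁻⁸ × (5660)⁴ = 5.10×10²⁶ W.
S = L/(4πd²) = 407 W m⁻².
Energy balance: absorbed = emitted ⇒ πR²·S(1−A) = 4πR²·σT_eq⁴, so T_eq⁴ = S(1−A)/(4σ).
T_eq = [407 × 0.24 / (4 × 5.67×10⁻⁸)]^(1/4) = (4.31×10⁸)^(1/4) = 144 K.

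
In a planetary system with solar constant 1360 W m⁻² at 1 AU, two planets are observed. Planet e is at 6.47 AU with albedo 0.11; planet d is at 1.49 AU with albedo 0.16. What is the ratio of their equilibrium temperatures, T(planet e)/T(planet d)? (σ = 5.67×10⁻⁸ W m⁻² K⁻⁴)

T₁/T₂ ≈ 0.487

T_eq = [S₀(1−A)/(4σd²)]^(1/4), so T ∝ (1−A)^(1/4) / √d.
T₁ = [1360×0.89/(4×5.67×10⁻⁸×6.47²)]^(1/4) = 106.26 K.
T₂ = [1360×0.84/(4×5.67×10⁻⁸×1.49²)]^(1/4) = 218.25 K.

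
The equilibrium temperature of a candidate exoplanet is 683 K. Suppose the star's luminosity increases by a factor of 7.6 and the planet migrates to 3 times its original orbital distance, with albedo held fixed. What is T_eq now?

T_eq ∝ L^(1/4) · d^(−1/2).
T′ = 683 × 7.6^(1/4) / 3^(1/2) = 655 K.

T_eq ≈ 655 K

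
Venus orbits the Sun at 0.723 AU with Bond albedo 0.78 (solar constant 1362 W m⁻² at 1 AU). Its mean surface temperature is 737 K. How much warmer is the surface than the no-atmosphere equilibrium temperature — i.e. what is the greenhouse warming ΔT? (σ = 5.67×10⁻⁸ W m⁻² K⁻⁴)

S = 1362/0.723² = 2606 W m⁻².
T_eq = [S(1−A)/(4σ)]^(1/4) = [2606×0.22/(4×5.67×10⁻⁸)]^(1/4) = 224.2 K.
ΔT = T_surf − T_eq = 737 − 224.2.

ΔT ≈ 512.8 K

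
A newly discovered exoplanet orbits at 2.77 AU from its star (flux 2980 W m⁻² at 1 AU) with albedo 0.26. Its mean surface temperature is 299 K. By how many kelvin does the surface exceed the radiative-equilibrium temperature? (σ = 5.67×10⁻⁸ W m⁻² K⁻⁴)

ΔT ≈ 110.3 K

S = 2980/2.77² = 388.4 W m⁻².
T_eq = [S(1−A)/(4σ)]^(1/4) = [388.4×0.74/(4×5.67×10⁻⁸)]^(1/4) = 188.7 K.
ΔT = T_surf − T_eq = 299 − 188.7.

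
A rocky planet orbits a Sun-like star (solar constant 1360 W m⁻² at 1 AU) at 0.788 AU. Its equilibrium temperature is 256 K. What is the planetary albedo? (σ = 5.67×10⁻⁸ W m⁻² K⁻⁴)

Flux at 0.788 AU: S = 1360/0.788² = 2190 W m⁻².
From T_eq⁴ = S(1−A)/(4σ): 1−A = 4σT_eq⁴/S.
1−A = 4 × 5.67×10⁻⁸ × (256)⁴ / 2190 = 0.445.

A ≈ 0.56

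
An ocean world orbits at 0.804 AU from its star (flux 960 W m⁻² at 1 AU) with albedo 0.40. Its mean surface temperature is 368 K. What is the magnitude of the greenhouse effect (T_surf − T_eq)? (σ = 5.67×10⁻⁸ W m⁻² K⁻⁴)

ΔT ≈ 117.6 K

S = 960/0.804² = 1485 W m⁻².
T_eq = [S(1−A)/(4σ)]^(1/4) = [1485×0.60/(4×5.67×10⁻⁸)]^(1/4) = 250.4 K.
ΔT = T_surf − T_eq = 368 − 250.4.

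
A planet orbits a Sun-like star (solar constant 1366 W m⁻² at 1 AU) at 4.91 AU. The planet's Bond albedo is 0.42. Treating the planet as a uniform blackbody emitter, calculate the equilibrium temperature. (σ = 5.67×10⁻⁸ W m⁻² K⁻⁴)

Flux at 4.91 AU: S = 1366/4.91² = 56.7 W m⁻².
Energy balance: absorbed = emitted ⇒ πR²·S(1−A) = 4πR²·σT_eq⁴, so T_eq⁴ = S(1−A)/(4σ).
T_eq = [56.7 × 0.58 / (4 × 5.67×10⁻⁸)]^(1/4) = (1.45×10⁸)^(1/4) = 110 K.

T_eq ≈ 110 K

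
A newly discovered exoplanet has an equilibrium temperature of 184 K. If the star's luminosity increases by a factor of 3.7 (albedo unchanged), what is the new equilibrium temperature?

T_eq ≈ 255 K

T_eq ∝ L^(1/4) · d^(−1/2).
T′ = 184 × 3.7^(1/4) = 255 K.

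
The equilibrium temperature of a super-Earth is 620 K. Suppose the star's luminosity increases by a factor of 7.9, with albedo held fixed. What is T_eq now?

T_eq ∝ L^(1/4) · d^(−1/2).
T′ = 620 × 7.9^(1/4) = 1040 K.

T_eq ≈ 1040 K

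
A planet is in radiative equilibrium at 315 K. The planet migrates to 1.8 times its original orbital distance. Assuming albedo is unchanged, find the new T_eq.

T_eq ≈ 235 K

T_eq ∝ L^(1/4) · d^(−1/2).
T′ = 315 / 1.8^(1/2) = 235 K.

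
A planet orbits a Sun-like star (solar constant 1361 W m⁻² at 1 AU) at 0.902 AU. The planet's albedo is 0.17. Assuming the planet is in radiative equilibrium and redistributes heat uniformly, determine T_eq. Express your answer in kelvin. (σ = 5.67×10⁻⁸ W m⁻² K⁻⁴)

Flux at 0.902 AU: S = 1361/0.902² = 1670 W m⁻².
Energy balance: absorbed = emitted ⇒ πR²·S(1−A) = 4πR²·σT_eq⁴, so T_eq⁴ = S(1−A)/(4σ).
T_eq = [1670 × 0.83 / (4 × 5.67×10⁻⁸)]^(1/4) = (6.12×10⁹)^(1/4) = 280 K.

T_eq ≈ 280 K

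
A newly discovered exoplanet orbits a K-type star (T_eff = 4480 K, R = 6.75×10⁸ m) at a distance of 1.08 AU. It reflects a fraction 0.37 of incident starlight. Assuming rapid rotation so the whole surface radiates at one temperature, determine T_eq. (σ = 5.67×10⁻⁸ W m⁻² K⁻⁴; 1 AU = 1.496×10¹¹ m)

d = 1.08 AU = 1.62×10¹¹ m.
L = 4πR_⋆²σT_⋆⁴ = 4π(6.75×10⁸)² × 5.67×10⁻⁸ × (4480)⁴ = 1.31×10²⁶ W.
S = L/(4πd²) = 399 W m⁻².
Energy balance: absorbed = emitted ⇒ πR²·S(1−A) = 4πR²·σT_eq⁴, so T_eq⁴ = S(1−A)/(4σ).
T_eq = [399 × 0.63 / (4 × 5.67×10⁻⁸)]^(1/4) = (1.11×10⁹)^(1/4) = 182 K.

T_eq ≈ 182 K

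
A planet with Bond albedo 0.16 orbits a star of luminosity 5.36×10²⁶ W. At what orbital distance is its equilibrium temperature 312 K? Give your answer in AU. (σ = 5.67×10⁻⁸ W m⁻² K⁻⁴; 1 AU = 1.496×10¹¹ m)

d ≈ 0.863 AU

From T_eq⁴ = L(1−A)/(16πσd²): d = √[L(1−A)/(16πσT_eq⁴)].
d = √[5.36×10²⁶ × 0.84 / (16π × 5.67×10⁻⁸ × (312)⁴)] = 1.29×10¹¹ m = 0.863 AU.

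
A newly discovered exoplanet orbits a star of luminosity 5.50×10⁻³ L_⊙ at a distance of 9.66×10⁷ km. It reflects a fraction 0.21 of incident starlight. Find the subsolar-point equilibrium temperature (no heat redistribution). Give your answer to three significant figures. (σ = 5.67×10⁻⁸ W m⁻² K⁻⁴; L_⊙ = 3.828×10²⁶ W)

T_ss ≈ 126 K

d = 9.66×10⁷ km = 9.66×10¹⁰ m.
L = 5.50×10⁻³ × 3.828×10²⁶ = 2.11×10²⁴ W.
Flux: S = L/(4πd²) = 2.11×10²⁴/(4π×(9.66×10¹⁰)²) = 18.0 W m⁻².
At the subsolar point the surface absorbs S(1−A) and emits σT⁴ per unit area — no factor of 4, since only the local patch is in balance.
T = [18.0 × 0.79 / 5.67×10⁻⁸]^(1/4) = (2.50×10⁸)^(1/4) = 126 K.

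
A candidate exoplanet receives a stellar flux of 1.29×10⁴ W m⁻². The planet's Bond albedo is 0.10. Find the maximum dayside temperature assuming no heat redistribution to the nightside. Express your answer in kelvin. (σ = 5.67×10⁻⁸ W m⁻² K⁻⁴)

With no redistribution each surface element balances locally: S(1−A) = σT⁴.
T = [1.29×10⁴ × 0.90 / 5.67×10⁻⁸]^(1/4) = (2.05×10¹¹)^(1/4) = 673 K.

T_ss ≈ 673 K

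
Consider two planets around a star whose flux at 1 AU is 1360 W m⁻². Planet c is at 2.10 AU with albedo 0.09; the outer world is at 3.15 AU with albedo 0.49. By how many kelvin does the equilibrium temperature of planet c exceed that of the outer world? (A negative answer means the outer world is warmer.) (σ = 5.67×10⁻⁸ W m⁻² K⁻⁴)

T_eq = [S₀(1−A)/(4σd²)]^(1/4), so T ∝ (1−A)^(1/4) / √d.
T₁ = [1360×0.91/(4×5.67×10⁻⁸×2.10²)]^(1/4) = 187.55 K.
T₂ = [1360×0.51/(4×5.67×10⁻⁸×3.15²)]^(1/4) = 132.50 K.

ΔT ≈ 55.1 K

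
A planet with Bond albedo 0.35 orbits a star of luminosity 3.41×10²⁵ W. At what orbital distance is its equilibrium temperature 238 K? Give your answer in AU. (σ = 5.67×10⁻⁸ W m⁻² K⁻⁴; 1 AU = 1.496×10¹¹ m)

From T_eq⁴ = L(1−A)/(16πσd²): d = √[L(1−A)/(16πσT_eq⁴)].
d = √[3.41×10²⁵ × 0.65 / (16π × 5.67×10⁻⁸ × (238)⁴)] = 4.92×10¹⁰ m = 0.329 AU.

d ≈ 0.329 AU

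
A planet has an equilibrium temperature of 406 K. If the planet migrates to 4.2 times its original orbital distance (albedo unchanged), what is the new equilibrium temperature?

T_eq ≈ 198 K

T_eq ∝ L^(1/4) · d^(−1/2).
T′ = 406 / 4.2^(1/2) = 198 K.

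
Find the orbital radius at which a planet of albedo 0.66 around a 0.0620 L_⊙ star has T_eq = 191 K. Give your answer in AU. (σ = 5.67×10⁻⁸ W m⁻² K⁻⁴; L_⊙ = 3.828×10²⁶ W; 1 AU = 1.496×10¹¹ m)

L = 0.0620 × 3.828×10²⁶ = 2.37×10²⁵ W.
From T_eq⁴ = L(1−A)/(16πσd²): d = √[L(1−A)/(16πσT_eq⁴)].
d = √[2.37×10²⁵ × 0.34 / (16π × 5.67×10⁻⁸ × (191)⁴)] = 4.61×10¹⁰ m = 0.308 AU.

d ≈ 0.308 AU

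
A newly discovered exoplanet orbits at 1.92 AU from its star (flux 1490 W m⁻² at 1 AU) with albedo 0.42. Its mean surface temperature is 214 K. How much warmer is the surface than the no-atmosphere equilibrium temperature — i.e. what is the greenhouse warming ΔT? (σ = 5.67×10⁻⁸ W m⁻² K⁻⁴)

S = 1490/1.92² = 404.2 W m⁻².
T_eq = [S(1−A)/(4σ)]^(1/4) = [404.2×0.58/(4×5.67×10⁻⁸)]^(1/4) = 179.3 K.
ΔT = T_surf − T_eq = 214 − 179.3.

ΔT ≈ 34.7 K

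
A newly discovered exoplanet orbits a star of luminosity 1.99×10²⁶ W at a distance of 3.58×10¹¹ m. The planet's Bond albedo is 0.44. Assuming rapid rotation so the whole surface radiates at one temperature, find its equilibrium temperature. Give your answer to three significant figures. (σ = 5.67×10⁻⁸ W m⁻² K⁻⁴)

Flux: S = L/(4πd²) = 1.99×10²⁶/(4π×(3.58×10¹¹)²) = 124 W m⁻².
Energy balance: absorbed = emitted ⇒ πR²·S(1−A) = 4πR²·σT_eq⁴, so T_eq⁴ = S(1−A)/(4σ).
T_eq = [124 × 0.56 / (4 × 5.67×10⁻⁸)]^(1/4) = (3.05×10⁸)^(1/4) = 132 K.

T_eq ≈ 132 K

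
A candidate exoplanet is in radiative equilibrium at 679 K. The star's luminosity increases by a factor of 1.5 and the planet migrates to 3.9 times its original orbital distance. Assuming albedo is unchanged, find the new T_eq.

T_eq ∝ L^(1/4) · d^(−1/2).
T′ = 679 × 1.5^(1/4) / 3.9^(1/2) = 381 K.

T_eq ≈ 381 K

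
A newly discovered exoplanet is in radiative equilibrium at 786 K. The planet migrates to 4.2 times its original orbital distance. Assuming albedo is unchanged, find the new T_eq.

T_eq ∝ L^(1/4) · d^(−1/2).
T′ = 786 / 4.2^(1/2) = 384 K.

T_eq ≈ 384 K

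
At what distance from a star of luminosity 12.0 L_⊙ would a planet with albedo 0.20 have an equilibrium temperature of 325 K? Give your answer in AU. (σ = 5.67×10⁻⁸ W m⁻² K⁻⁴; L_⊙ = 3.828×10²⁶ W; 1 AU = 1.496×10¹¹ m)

L = 12.0 × 3.828×10²⁶ = 4.59×10²⁷ W.
From T_eq⁴ = L(1−A)/(16πσd²): d = √[L(1−A)/(16πσT_eq⁴)].
d = √[4.59×10²⁷ × 0.80 / (16π × 5.67×10⁻⁸ × (325)⁴)] = 3.40×10¹¹ m = 2.27 AU.

d ≈ 2.27 AU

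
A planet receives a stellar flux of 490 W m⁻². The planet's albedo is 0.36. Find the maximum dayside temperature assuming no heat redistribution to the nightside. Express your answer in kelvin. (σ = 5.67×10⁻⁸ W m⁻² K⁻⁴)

T_ss ≈ 273 K

With no redistribution each surface element balances locally: S(1−A) = σT⁴.
T = [490 × 0.64 / 5.67×10⁻⁸]^(1/4) = (5.53×10⁹)^(1/4) = 273 K.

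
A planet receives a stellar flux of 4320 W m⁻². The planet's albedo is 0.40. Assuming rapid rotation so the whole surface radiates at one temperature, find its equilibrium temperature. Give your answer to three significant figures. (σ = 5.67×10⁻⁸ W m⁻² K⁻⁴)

Energy balance: absorbed = emitted ⇒ πR²·S(1−A) = 4πR²·σT_eq⁴, so T_eq⁴ = S(1−A)/(4σ).
T_eq = [4320 × 0.60 / (4 × 5.67×10⁻⁸)]^(1/4) = (1.14×10¹⁰)^(1/4) = 327 K.

T_eq ≈ 327 K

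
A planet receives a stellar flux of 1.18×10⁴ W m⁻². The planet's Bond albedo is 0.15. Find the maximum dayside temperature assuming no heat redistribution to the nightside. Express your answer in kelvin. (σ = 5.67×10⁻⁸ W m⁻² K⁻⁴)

T_ss ≈ 649 K

With no redistribution each surface element balances locally: S(1−A) = σT⁴.
T = [1.18×10⁴ × 0.85 / 5.67×10⁻⁸]^(1/4) = (1.77×10¹¹)^(1/4) = 649 K.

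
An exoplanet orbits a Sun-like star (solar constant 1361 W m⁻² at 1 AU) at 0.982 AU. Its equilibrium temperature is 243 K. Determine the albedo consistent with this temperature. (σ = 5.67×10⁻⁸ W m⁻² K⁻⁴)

A ≈ 0.44

Flux at 0.982 AU: S = 1361/0.982² = 1410 W m⁻².
From T_eq⁴ = S(1−A)/(4σ): 1−A = 4σT_eq⁴/S.
1−A = 4 × 5.67×10⁻⁸ × (243)⁴ / 1410 = 0.560.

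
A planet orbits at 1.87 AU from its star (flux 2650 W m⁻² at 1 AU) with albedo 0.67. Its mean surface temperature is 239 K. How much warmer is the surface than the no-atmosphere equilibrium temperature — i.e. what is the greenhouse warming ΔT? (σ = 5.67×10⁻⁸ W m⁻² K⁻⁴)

ΔT ≈ 56.8 K

S = 2650/1.87² = 757.8 W m⁻².
T_eq = [S(1−A)/(4σ)]^(1/4) = [757.8×0.33/(4×5.67×10⁻⁸)]^(1/4) = 182.2 K.
ΔT = T_surf − T_eq = 239 − 182.2.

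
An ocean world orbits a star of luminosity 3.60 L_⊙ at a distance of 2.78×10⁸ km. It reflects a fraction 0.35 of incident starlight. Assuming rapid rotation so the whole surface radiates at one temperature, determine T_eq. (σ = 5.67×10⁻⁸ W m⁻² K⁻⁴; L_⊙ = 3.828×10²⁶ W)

T_eq ≈ 253 K

d = 2.78×10⁸ km = 2.78×10¹¹ m.
L = 3.60 × 3.828×10²⁶ = 1.38×10²⁷ W.
Flux: S = L/(4πd²) = 1.38×10²⁷/(4π×(2.78×10¹¹)²) = 1420 W m⁻².
Energy balance: absorbed = emitted ⇒ πR²·S(1−A) = 4πR²·σT_eq⁴, so T_eq⁴ = S(1−A)/(4σ).
T_eq = [1420 × 0.65 / (4 × 5.67×10⁻⁸)]^(1/4) = (4.07×10⁹)^(1/4) = 253 K.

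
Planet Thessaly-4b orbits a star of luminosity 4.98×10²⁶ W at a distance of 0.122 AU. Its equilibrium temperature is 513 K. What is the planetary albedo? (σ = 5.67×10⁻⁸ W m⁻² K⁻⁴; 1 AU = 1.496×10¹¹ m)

A ≈ 0.87

d = 0.122 AU = 1.83×10¹⁰ m.
Flux: S = L/(4πd²) = 4.98×10²⁶/(4π×(1.83×10¹⁰)²) = 1.19×10⁵ W m⁻².
From T_eq⁴ = S(1−A)/(4σ): 1−A = 4σT_eq⁴/S.
1−A = 4 × 5.67×10⁻⁸ × (513)⁴ / 1.19×10⁵ = 0.132.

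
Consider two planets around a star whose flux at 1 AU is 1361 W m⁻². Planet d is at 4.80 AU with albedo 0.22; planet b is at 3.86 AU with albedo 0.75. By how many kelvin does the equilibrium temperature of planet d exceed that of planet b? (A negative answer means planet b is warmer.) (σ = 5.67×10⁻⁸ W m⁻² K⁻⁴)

ΔT ≈ 19.2 K

T_eq = [S₀(1−A)/(4σd²)]^(1/4), so T ∝ (1−A)^(1/4) / √d.
T₁ = [1361×0.78/(4×5.67×10⁻⁸×4.80²)]^(1/4) = 119.39 K.
T₂ = [1361×0.25/(4×5.67×10⁻⁸×3.86²)]^(1/4) = 100.17 K.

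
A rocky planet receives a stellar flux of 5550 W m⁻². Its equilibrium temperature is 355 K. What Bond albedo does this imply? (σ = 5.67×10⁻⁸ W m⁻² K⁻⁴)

From T_eq⁴ = S(1−A)/(4σ): 1−A = 4σT_eq⁴/S.
1−A = 4 × 5.67×10⁻⁸ × (355)⁴ / 5550 = 0.649.

A ≈ 0.35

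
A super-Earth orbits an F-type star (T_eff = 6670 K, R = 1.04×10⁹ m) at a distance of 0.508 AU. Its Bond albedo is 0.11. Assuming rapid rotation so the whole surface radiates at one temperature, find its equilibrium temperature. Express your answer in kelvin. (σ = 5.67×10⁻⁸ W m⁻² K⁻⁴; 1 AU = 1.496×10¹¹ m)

T_eq ≈ 536 K

d = 0.508 AU = 7.60×10¹⁰ m.
L = 4πR_⋆²σT_⋆⁴ = 4π(1.04×10⁹)² × 5.67×10⁻⁸ × (6670)⁴ = 1.53×10²⁷ W.
S = L/(4πd²) = 2.10×10⁴ W m⁻².
Energy balance: absorbed = emitted ⇒ πR²·S(1−A) = 4πR²·σT_eq⁴, so T_eq⁴ = S(1−A)/(4σ).
T_eq = [2.10×10⁴ × 0.89 / (4 × 5.67×10⁻⁸)]^(1/4) = (8.25×10¹⁰)^(1/4) = 536 K.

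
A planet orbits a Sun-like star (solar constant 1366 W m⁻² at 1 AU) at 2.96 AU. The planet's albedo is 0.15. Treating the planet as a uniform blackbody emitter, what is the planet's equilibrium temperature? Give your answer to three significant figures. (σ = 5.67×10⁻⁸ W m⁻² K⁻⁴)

Flux at 2.96 AU: S = 1366/2.96² = 156 W m⁻².
Energy balance: absorbed = emitted ⇒ πR²·S(1−A) = 4πR²·σT_eq⁴, so T_eq⁴ = S(1−A)/(4σ).
T_eq = [156 × 0.85 / (4 × 5.67×10⁻⁸)]^(1/4) = (5.84×10⁸)^(1/4) = 155 K.

T_eq ≈ 155 K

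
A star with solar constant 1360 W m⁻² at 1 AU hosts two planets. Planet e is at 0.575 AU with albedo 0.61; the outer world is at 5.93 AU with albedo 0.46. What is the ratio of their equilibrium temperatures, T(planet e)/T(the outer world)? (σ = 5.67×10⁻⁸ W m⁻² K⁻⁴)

T_eq = [S₀(1−A)/(4σd²)]^(1/4), so T ∝ (1−A)^(1/4) / √d.
T₁ = [1360×0.39/(4×5.67×10⁻⁸×0.575²)]^(1/4) = 290.01 K.
T₂ = [1360×0.54/(4×5.67×10⁻⁸×5.93²)]^(1/4) = 97.96 K.

T₁/T₂ ≈ 2.960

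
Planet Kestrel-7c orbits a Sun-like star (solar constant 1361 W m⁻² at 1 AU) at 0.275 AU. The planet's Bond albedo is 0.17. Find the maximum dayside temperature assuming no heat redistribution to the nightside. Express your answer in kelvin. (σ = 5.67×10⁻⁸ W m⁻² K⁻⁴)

T_ss ≈ 716 K

Flux at 0.275 AU: S = 1361/0.275² = 1.80×10⁴ W m⁻².
With no redistribution each surface element balances locally: S(1−A) = σT⁴.
T = [1.80×10⁴ × 0.83 / 5.67×10⁻⁸]^(1/4) = (2.63×10¹¹)^(1/4) = 716 K.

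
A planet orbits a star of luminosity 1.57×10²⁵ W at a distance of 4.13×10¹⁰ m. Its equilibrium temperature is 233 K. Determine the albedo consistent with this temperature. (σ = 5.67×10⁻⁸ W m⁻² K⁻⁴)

Flux: S = L/(4πd²) = 1.57×10²⁵/(4π×(4.13×10¹⁰)²) = 732 W m⁻².
From T_eq⁴ = S(1−A)/(4σ): 1−A = 4σT_eq⁴/S.
1−A = 4 × 5.67×10⁻⁸ × (233)⁴ / 732 = 0.913.

A ≈ 0.09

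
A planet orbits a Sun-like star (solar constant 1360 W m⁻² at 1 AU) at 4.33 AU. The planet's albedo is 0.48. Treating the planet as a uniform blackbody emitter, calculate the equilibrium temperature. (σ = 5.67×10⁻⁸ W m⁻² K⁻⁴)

Flux at 4.33 AU: S = 1360/4.33² = 72.5 W m⁻².
Energy balance: absorbed = emitted ⇒ πR²·S(1−A) = 4πR²·σT_eq⁴, so T_eq⁴ = S(1−A)/(4σ).
T_eq = [72.5 × 0.52 / (4 × 5.67×10⁻⁸)]^(1/4) = (1.66×10⁸)^(1/4) = 114 K.

T_eq ≈ 114 K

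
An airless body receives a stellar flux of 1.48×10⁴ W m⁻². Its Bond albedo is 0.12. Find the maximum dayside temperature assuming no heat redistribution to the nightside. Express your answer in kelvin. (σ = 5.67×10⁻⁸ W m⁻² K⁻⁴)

With no redistribution each surface element balances locally: S(1−A) = σT⁴.
T = [1.48×10⁴ × 0.88 / 5.67×10⁻⁸]^(1/4) = (2.30×10¹¹)^(1/4) = 692 K.

T_ss ≈ 692 K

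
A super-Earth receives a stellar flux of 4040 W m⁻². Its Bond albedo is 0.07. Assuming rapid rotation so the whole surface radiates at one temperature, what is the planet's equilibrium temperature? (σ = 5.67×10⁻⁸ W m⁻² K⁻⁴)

Energy balance: absorbed = emitted ⇒ πR²·S(1−A) = 4πR²·σT_eq⁴, so T_eq⁴ = S(1−A)/(4σ).
T_eq = [4040 × 0.93 / (4 × 5.67×10⁻⁸)]^(1/4) = (1.66×10¹⁰)^(1/4) = 359 K.

T_eq ≈ 359 K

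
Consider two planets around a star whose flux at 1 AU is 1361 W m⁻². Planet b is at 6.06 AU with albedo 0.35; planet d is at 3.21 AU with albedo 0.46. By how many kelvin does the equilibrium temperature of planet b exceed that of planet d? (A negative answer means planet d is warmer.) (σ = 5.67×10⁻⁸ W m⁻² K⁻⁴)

T_eq = [S₀(1−A)/(4σd²)]^(1/4), so T ∝ (1−A)^(1/4) / √d.
T₁ = [1361×0.65/(4×5.67×10⁻⁸×6.06²)]^(1/4) = 101.52 K.
T₂ = [1361×0.54/(4×5.67×10⁻⁸×3.21²)]^(1/4) = 133.17 K.

ΔT ≈ -31.6 K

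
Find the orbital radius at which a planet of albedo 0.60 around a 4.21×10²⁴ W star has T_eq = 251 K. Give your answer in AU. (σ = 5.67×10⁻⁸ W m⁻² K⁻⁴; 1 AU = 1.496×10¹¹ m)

d ≈ 0.0816 AU

From T_eq⁴ = L(1−A)/(16πσd²): d = √[L(1−A)/(16πσT_eq⁴)].
d = √[4.21×10²⁴ × 0.40 / (16π × 5.67×10⁻⁸ × (251)⁴)] = 1.22×10¹⁰ m = 0.0816 AU.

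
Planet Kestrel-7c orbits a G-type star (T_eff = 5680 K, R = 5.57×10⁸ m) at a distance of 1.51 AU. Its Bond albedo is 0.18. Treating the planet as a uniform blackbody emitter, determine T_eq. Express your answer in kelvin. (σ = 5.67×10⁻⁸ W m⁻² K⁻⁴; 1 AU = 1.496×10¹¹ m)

T_eq ≈ 190 K

d = 1.51 AU = 2.26×10¹¹ m.
L = 4πR_⋆²σT_⋆⁴ = 4π(5.57×10⁸)² × 5.67×10⁻⁸ × (5680)⁴ = 2.30×10²⁶ W.
S = L/(4πd²) = 359 W m⁻².
Energy balance: absorbed = emitted ⇒ πR²·S(1−A) = 4πR²·σT_eq⁴, so T_eq⁴ = S(1−A)/(4σ).
T_eq = [359 × 0.82 / (4 × 5.67×10⁻⁸)]^(1/4) = (1.30×10⁹)^(1/4) = 190 K.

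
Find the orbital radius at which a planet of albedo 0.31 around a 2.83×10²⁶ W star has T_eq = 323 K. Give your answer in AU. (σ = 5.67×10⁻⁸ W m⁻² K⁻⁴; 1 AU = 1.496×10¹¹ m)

From T_eq⁴ = L(1−A)/(16πσd²): d = √[L(1−A)/(16πσT_eq⁴)].
d = √[2.83×10²⁶ × 0.69 / (16π × 5.67×10⁻⁸ × (323)⁴)] = 7.93×10¹⁰ m = 0.530 AU.

d ≈ 0.530 AU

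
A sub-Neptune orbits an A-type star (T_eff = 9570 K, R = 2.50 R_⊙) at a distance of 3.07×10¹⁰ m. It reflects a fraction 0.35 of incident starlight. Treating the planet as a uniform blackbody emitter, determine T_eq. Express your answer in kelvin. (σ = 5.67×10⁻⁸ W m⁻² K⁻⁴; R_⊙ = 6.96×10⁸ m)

T_eq ≈ 1450 K

R_⋆ = 2.50 × 6.96×10⁸ = 1.74×10⁹ m.
L = 4πR_⋆²σT_⋆⁴ = 4π(1.74×10⁹)² × 5.67×10⁻⁸ × (9570)⁴ = 1.81×10²⁸ W.
S = L/(4πd²) = 1.53×10⁶ W m⁻².
Energy balance: absorbed = emitted ⇒ πR²·S(1−A) = 4πR²·σT_eq⁴, so T_eq⁴ = S(1−A)/(4σ).
T_eq = [1.53×10⁶ × 0.65 / (4 × 5.67×10⁻⁸)]^(1/4) = (4.38×10¹²)^(1/4) = 1450 K.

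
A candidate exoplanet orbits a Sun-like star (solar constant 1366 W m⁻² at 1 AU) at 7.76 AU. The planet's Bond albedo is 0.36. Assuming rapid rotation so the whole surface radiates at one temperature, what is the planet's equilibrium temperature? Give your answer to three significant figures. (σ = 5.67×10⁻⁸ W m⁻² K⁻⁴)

T_eq ≈ 89.4 K

Flux at 7.76 AU: S = 1366/7.76² = 22.7 W m⁻².
Energy balance: absorbed = emitted ⇒ πR²·S(1−A) = 4πR²·σT_eq⁴, so T_eq⁴ = S(1−A)/(4σ).
T_eq = [22.7 × 0.64 / (4 × 5.67×10⁻⁸)]^(1/4) = (6.40×10⁷)^(1/4) = 89.4 K.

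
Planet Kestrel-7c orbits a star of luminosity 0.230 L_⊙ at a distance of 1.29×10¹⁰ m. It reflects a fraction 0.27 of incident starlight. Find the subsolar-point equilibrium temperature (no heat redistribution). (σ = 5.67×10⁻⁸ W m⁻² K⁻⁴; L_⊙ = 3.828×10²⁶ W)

L = 0.230 × 3.828×10²⁶ = 8.80×10²⁵ W.
Flux: S = L/(4πd²) = 8.80×10²⁵/(4π×(1.29×10¹⁰)²) = 4.21×10⁴ W m⁻².
At the subsolar point the surface absorbs S(1−A) and emits σT⁴ per unit area — no factor of 4, since only the local patch is in balance.
T = [4.21×10⁴ × 0.73 / 5.67×10⁻⁸]^(1/4) = (5.42×10¹¹)^(1/4) = 858 K.

T_ss ≈ 858 K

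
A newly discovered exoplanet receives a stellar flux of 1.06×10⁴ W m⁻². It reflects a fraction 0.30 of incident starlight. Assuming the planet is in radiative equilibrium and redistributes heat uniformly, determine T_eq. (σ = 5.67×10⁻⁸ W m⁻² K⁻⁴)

T_eq ≈ 425 K

Energy balance: absorbed = emitted ⇒ πR²·S(1−A) = 4πR²·σT_eq⁴, so T_eq⁴ = S(1−A)/(4σ).
T_eq = [1.06×10⁴ × 0.70 / (4 × 5.67×10⁻⁸)]^(1/4) = (3.27×10¹⁰)^(1/4) = 425 K.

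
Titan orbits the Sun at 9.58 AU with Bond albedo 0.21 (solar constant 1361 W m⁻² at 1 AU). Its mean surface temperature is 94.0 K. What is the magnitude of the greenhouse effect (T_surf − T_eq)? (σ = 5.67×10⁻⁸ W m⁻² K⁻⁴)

S = 1361/9.58² = 14.83 W m⁻².
T_eq = [S(1−A)/(4σ)]^(1/4) = [14.83×0.79/(4×5.67×10⁻⁸)]^(1/4) = 84.8 K.
ΔT = T_surf − T_eq = 94 − 84.8.

ΔT ≈ 9.2 K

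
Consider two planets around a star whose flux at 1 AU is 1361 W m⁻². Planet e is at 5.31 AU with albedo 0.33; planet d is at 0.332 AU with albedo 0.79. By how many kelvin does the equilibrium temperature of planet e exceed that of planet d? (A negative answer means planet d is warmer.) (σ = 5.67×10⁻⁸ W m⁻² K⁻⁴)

ΔT ≈ -217.7 K

T_eq = [S₀(1−A)/(4σd²)]^(1/4), so T ∝ (1−A)^(1/4) / √d.
T₁ = [1361×0.67/(4×5.67×10⁻⁸×5.31²)]^(1/4) = 109.28 K.
T₂ = [1361×0.21/(4×5.67×10⁻⁸×0.332²)]^(1/4) = 326.99 K.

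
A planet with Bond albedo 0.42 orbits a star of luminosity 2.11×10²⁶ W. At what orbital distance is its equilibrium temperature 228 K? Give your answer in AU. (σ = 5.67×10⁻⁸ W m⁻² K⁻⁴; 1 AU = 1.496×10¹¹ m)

From T_eq⁴ = L(1−A)/(16πσd²): d = √[L(1−A)/(16πσT_eq⁴)].
d = √[2.11×10²⁶ × 0.58 / (16π × 5.67×10⁻⁸ × (228)⁴)] = 1.26×10¹¹ m = 0.843 AU.

d ≈ 0.843 AU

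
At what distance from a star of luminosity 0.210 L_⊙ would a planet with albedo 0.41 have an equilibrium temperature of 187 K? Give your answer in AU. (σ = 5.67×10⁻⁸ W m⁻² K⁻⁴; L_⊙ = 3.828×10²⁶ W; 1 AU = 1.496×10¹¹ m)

d ≈ 0.780 AU

L = 0.210 × 3.828×10²⁶ = 8.04×10²⁵ W.
From T_eq⁴ = L(1−A)/(16πσd²): d = √[L(1−A)/(16πσT_eq⁴)].
d = √[8.04×10²⁵ × 0.59 / (16π × 5.67×10⁻⁸ × (187)⁴)] = 1.17×10¹¹ m = 0.780 AU.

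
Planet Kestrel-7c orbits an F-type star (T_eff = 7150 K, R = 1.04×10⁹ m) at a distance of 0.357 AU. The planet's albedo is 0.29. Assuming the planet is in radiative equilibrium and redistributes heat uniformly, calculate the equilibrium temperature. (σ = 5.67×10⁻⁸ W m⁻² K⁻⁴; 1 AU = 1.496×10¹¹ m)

T_eq ≈ 648 K

d = 0.357 AU = 5.34×10¹⁰ m.
L = 4πR_⋆²σT_⋆⁴ = 4π(1.04×10⁹)² × 5.67×10⁻⁸ × (7150)⁴ = 2.01×10²⁷ W.
S = L/(4πd²) = 5.62×10⁴ W m⁻².
Energy balance: absorbed = emitted ⇒ πR²·S(1−A) = 4πR²·σT_eq⁴, so T_eq⁴ = S(1−A)/(4σ).
T_eq = [5.62×10⁴ × 0.71 / (4 × 5.67×10⁻⁸)]^(1/4) = (1.76×10¹¹)^(1/4) = 648 K.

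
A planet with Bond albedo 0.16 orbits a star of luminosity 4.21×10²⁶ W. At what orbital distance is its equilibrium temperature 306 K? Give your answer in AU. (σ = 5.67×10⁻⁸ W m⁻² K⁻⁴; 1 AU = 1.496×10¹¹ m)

From T_eq⁴ = L(1−A)/(16πσd²): d = √[L(1−A)/(16πσT_eq⁴)].
d = √[4.21×10²⁶ × 0.84 / (16π × 5.67×10⁻⁸ × (306)⁴)] = 1.19×10¹¹ m = 0.795 AU.

d ≈ 0.795 AU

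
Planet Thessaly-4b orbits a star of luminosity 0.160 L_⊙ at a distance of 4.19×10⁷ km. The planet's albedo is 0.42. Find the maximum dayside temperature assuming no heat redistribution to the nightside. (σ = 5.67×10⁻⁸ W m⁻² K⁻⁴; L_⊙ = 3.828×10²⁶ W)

d = 4.19×10⁷ km = 4.19×10¹⁰ m.
L = 0.160 × 3.828×10²⁶ = 6.12×10²⁵ W.
Flux: S = L/(4πd²) = 6.12×10²⁵/(4π×(4.19×10¹⁰)²) = 2780 W m⁻².
With no redistribution each surface element balances locally: S(1−A) = σT⁴.
T = [2780 × 0.58 / 5.67×10⁻⁸]^(1/4) = (2.84×10¹⁰)^(1/4) = 411 K.

T_ss ≈ 411 K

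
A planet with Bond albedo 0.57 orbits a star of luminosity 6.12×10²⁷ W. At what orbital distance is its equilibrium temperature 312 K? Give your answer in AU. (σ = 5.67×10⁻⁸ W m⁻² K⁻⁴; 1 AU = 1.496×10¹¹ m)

From T_eq⁴ = L(1−A)/(16πσd²): d = √[L(1−A)/(16πσT_eq⁴)].
d = √[6.12×10²⁷ × 0.43 / (16π × 5.67×10⁻⁸ × (312)⁴)] = 3.12×10¹¹ m = 2.09 AU.

d ≈ 2.09 AU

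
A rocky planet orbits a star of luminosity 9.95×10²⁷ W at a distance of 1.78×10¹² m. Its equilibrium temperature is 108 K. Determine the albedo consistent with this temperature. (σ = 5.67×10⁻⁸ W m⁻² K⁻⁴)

Flux: S = L/(4πd²) = 9.95×10²⁷/(4π×(1.78×10¹²)²) = 250 W m⁻².
From T_eq⁴ = S(1−A)/(4σ): 1−A = 4σT_eq⁴/S.
1−A = 4 × 5.67×10⁻⁸ × (108)⁴ / 250 = 0.123.

A ≈ 0.88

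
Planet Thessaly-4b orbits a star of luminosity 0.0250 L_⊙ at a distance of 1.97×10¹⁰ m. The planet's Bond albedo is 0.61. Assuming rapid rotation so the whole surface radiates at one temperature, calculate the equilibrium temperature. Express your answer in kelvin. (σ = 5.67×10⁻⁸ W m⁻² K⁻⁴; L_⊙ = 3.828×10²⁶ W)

T_eq ≈ 241 K

L = 0.0250 × 3.828×10²⁶ = 9.57×10²⁴ W.
Flux: S = L/(4πd²) = 9.57×10²⁴/(4π×(1.97×10¹⁰)²) = 1960 W m⁻².
Energy balance: absorbed = emitted ⇒ πR²·S(1−A) = 4πR²·σT_eq⁴, so T_eq⁴ = S(1−A)/(4σ).
T_eq = [1960 × 0.39 / (4 × 5.67×10⁻⁸)]^(1/4) = (3.37×10⁹)^(1/4) = 241 K.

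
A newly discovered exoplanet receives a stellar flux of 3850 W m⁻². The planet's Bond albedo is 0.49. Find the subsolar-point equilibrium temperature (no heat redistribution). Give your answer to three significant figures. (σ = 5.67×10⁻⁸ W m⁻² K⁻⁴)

At the subsolar point the surface absorbs S(1−A) and emits σT⁴ per unit area — no factor of 4, since only the local patch is in balance.
T = [3850 × 0.51 / 5.67×10⁻⁸]^(1/4) = (3.46×10¹⁰)^(1/4) = 431 K.

T_ss ≈ 431 K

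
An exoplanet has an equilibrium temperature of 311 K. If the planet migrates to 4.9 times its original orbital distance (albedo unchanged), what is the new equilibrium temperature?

T_eq ≈ 140 K

T_eq ∝ L^(1/4) · d^(−1/2).
T′ = 311 / 4.9^(1/2) = 140 K.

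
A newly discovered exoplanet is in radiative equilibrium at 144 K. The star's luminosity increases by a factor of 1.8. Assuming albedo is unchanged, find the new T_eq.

T_eq ≈ 167 K

T_eq ∝ L^(1/4) · d^(−1/2).
T′ = 144 × 1.8^(1/4) = 167 K.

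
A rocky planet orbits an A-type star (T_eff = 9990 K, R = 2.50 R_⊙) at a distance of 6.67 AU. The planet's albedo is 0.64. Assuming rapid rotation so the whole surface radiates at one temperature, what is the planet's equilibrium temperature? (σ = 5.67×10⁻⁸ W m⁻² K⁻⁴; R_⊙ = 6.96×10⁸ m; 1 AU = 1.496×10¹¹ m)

R_⋆ = 2.50 × 6.96×10⁸ = 1.74×10⁹ m.
d = 6.67 AU = 9.98×10¹¹ m.
L = 4πR_⋆²σT_⋆⁴ = 4π(1.74×10⁹)² × 5.67×10⁻⁸ × (9990)⁴ = 2.15×10²⁸ W.
S = L/(4πd²) = 1720 W m⁻².
Energy balance: absorbed = emitted ⇒ πR²·S(1−A) = 4πR²·σT_eq⁴, so T_eq⁴ = S(1−A)/(4σ).
T_eq = [1720 × 0.36 / (4 × 5.67×10⁻⁸)]^(1/4) = (2.73×10⁹)^(1/4) = 228 K.

T_eq ≈ 228 K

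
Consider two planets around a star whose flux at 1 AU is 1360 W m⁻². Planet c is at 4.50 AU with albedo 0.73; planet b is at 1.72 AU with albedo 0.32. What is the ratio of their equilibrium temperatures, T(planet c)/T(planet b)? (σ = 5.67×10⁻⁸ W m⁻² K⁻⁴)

T₁/T₂ ≈ 0.491

T_eq = [S₀(1−A)/(4σd²)]^(1/4), so T ∝ (1−A)^(1/4) / √d.
T₁ = [1360×0.27/(4×5.67×10⁻⁸×4.50²)]^(1/4) = 94.56 K.
T₂ = [1360×0.68/(4×5.67×10⁻⁸×1.72²)]^(1/4) = 192.68 K.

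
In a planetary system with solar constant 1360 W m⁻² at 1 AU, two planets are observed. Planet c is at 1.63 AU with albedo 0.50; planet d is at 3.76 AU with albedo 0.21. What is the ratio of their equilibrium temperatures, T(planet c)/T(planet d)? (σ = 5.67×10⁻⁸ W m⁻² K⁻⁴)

T₁/T₂ ≈ 1.355

T_eq = [S₀(1−A)/(4σd²)]^(1/4), so T ∝ (1−A)^(1/4) / √d.
T₁ = [1360×0.50/(4×5.67×10⁻⁸×1.63²)]^(1/4) = 183.28 K.
T₂ = [1360×0.79/(4×5.67×10⁻⁸×3.76²)]^(1/4) = 135.30 K.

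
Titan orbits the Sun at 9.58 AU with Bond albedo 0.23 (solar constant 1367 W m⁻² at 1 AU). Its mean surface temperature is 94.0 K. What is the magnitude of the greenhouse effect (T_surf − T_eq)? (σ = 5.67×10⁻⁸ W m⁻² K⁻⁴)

ΔT ≈ 9.7 K

S = 1367/9.58² = 14.89 W m⁻².
T_eq = [S(1−A)/(4σ)]^(1/4) = [14.89×0.77/(4×5.67×10⁻⁸)]^(1/4) = 84.3 K.
ΔT = T_surf − T_eq = 94 − 84.3.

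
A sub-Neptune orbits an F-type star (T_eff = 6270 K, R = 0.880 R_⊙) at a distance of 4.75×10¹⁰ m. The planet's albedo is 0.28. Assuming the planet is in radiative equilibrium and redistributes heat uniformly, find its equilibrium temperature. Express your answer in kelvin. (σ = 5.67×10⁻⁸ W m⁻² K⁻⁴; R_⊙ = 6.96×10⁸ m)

T_eq ≈ 464 K

R_⋆ = 0.880 × 6.96×10⁸ = 6.12×10⁸ m.
L = 4πR_⋆²σT_⋆⁴ = 4π(6.12×10⁸)² × 5.67×10⁻⁸ × (6270)⁴ = 4.13×10²⁶ W.
S = L/(4πd²) = 1.46×10⁴ W m⁻².
Energy balance: absorbed = emitted ⇒ πR²·S(1−A) = 4πR²·σT_eq⁴, so T_eq⁴ = S(1−A)/(4σ).
T_eq = [1.46×10⁴ × 0.72 / (4 × 5.67×10⁻⁸)]^(1/4) = (4.63×10¹⁰)^(1/4) = 464 K.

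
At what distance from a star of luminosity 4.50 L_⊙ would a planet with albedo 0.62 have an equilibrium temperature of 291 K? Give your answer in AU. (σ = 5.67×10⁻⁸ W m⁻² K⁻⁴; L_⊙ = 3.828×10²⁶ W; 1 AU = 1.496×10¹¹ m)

L = 4.50 × 3.828×10²⁶ = 1.72×10²⁷ W.
From T_eq⁴ = L(1−A)/(16πσd²): d = √[L(1−A)/(16πσT_eq⁴)].
d = √[1.72×10²⁷ × 0.38 / (16π × 5.67×10⁻⁸ × (291)⁴)] = 1.79×10¹¹ m = 1.20 AU.

d ≈ 1.20 AU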